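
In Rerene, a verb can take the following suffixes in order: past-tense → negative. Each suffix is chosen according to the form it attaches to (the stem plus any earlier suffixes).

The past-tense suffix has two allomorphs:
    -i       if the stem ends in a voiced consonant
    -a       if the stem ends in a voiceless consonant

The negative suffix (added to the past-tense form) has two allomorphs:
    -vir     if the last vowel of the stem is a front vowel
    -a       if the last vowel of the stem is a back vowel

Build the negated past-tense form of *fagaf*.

*fagaf*: final consonant = /f/, voiceless → -a → *fagafa*.
The last vowel of the past-tense form *fagafa* is /a/, which is a back vowel, so the negative suffix is -a, giving *fagafaa*.

fagafaa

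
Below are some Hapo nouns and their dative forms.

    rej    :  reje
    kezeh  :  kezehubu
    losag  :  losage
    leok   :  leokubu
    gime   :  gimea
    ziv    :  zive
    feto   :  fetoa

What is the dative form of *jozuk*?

The pattern is voicing of the final sound: -ubu when the stem ends in a voiceless consonant (*kezeh*, *leok*); -e when the stem ends in a voiced consonant (*rej*, *losag*, *ziv*); -a when the stem ends in a vowel (*gime*, *feto*).
*jozuk*: final sound = /k/, a voiceless consonant → -ubu → *jozukubu*.

jozukubu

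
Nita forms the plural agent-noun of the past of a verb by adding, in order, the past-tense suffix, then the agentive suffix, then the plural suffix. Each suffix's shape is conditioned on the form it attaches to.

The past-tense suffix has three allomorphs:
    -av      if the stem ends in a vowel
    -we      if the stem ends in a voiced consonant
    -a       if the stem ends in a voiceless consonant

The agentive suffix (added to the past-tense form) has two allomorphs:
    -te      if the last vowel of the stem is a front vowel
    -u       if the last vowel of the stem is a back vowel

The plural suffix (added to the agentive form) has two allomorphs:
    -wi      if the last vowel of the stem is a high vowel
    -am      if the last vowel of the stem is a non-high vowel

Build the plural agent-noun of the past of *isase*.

isaseavuwi

*isase*: final sound = /e/, a vowel → -av → *isaseav*.
The past-tense form *isaseav*: last vowel = /a/, a back vowel → -u → *isaseavu*.
The agentive form *isaseavu* — last vowel /u/ (a high vowel) → -wi → *isaseavuwi*.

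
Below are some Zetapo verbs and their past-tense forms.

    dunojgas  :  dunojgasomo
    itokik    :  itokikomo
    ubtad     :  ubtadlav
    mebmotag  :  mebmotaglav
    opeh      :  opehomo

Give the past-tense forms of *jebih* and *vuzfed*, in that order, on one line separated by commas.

The alternation tracks the final consonant of the stem — -omo when the stem ends in a voiceless consonant (*dunojgas*, *itokik*, *opeh*); -lav when the stem ends in a voiced consonant (*ubtad*, *mebmotag*).
The final consonant of *jebih* is /h/, which is voiceless, so the suffix is -omo, giving *jebihomo*.
The final consonant of *vuzfed* is /d/, which is voiced, so the suffix is -lav, giving *vuzfedlav*.

jebihomo, vuzfedlav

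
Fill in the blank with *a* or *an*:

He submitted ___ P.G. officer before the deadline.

The indefinite article is chosen by the initial *sound* of the following word, not its spelling.
The initialism *P.G.* is read letter by letter; the first letter, P, is pronounced /piː/, which begins with a consonant sound.
So the article is *a*: He submitted a P.G. officer before the deadline.

a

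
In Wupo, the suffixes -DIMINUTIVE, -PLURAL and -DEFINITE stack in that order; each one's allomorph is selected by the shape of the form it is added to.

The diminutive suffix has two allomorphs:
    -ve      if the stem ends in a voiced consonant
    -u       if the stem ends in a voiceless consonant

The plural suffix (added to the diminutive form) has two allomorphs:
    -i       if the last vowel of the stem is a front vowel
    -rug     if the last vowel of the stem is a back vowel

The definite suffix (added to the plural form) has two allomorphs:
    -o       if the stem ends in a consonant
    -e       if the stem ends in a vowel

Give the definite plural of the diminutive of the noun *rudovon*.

rudovonveie

*rudovon*: final consonant = /n/, voiced → -ve → *rudovonve*.
The diminutive form *rudovonve* — last vowel /e/ (a front vowel) → -i → *rudovonvei*.
Since the final sound of the plural form *rudovonvei* is /i/ (a vowel), it takes -e, giving *rudovonveie*.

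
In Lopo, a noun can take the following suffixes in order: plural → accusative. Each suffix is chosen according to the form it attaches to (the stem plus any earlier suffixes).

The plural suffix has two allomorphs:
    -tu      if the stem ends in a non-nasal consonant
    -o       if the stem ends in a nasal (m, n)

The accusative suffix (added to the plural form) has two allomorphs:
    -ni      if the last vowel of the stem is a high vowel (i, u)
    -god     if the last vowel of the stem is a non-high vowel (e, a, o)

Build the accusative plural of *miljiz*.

miljiztuni

*miljiz* — final consonant /z/ (non-nasal) → -tu → *miljiztu*.
The plural form *miljiztu* — last vowel /u/ (a high vowel) → -ni → *miljiztuni*.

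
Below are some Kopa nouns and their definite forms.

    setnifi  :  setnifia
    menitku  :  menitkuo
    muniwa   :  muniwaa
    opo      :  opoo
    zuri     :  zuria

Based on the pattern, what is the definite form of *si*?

sia

The alternation tracks the last vowel of the stem — -o when the last vowel of the stem is a rounded vowel (*menitku*, *opo*); -a when the last vowel of the stem is an unrounded vowel (*setnifi*, *muniwa*, *zuri*).
*si*: last vowel = /i/, an unrounded vowel → -a → *sia*.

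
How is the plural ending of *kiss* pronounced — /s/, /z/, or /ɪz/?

The stem *kiss* ends in a sibilant (/s, z, ʃ, ʒ, tʃ, dʒ/).
The plural suffix surfaces as /ɪz/ after sibilants, /s/ after other voiceless consonants, and /z/ after other voiced sounds.
So the plural -s on *kiss* is pronounced /ɪz/.

/ɪz/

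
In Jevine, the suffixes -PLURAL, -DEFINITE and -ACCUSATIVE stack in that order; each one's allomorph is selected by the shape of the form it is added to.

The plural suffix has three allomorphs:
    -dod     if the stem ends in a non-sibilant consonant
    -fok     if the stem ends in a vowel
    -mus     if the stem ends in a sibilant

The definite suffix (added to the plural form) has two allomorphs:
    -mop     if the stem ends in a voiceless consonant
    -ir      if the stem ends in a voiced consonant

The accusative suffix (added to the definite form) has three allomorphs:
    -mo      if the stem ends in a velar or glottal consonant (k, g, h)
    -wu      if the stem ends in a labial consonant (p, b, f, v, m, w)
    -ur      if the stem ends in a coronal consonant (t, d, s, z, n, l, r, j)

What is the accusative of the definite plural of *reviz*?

revizmusmopwu

The final sound of *reviz* is /z/, which is a sibilant, so the plural suffix is -mus, giving *revizmus*.
The final consonant of the plural form *revizmus* is /s/, which is voiceless, so the definite suffix is -mop, giving *revizmusmop*.
The definite form *revizmusmop*: final consonant = /p/, labial → -wu → *revizmusmopwu*.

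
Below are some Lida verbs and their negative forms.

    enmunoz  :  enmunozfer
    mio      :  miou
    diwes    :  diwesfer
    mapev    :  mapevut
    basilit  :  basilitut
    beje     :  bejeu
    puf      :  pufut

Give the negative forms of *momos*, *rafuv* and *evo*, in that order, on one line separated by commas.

momosfer, rafuvut, evou

The suffix is conditioned by the final sound: -fer when the stem ends in a sibilant (*enmunoz*, *diwes*); -ut when the stem ends in a non-sibilant consonant (*mapev*, *basilit*, *puf*); -u when the stem ends in a vowel (*mio*, *beje*).
Since the final sound of *momos* is /s/ (a sibilant), it takes -fer, giving *momosfer*.
*rafuv* — final sound /v/ (a non-sibilant consonant) → -ut → *rafuvut*.
*evo* — final sound /o/ (a vowel) → -u → *evou*.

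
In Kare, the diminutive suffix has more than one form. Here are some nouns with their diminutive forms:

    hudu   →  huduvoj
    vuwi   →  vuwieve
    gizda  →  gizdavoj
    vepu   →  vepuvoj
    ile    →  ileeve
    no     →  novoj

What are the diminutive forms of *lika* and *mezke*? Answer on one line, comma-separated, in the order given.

Looking at the last vowel of each stem: -eve when the last vowel of the stem is a front vowel (*vuwi*, *ile*); -voj when the last vowel of the stem is a back vowel (*hudu*, *gizda*, *vepu*, *no*).
Since the last vowel of *lika* is /a/ (a back vowel), it takes -voj, giving *likavoj*.
*mezke*: last vowel = /e/, a front vowel → -eve → *mezkeeve*.

likavoj, mezkeeve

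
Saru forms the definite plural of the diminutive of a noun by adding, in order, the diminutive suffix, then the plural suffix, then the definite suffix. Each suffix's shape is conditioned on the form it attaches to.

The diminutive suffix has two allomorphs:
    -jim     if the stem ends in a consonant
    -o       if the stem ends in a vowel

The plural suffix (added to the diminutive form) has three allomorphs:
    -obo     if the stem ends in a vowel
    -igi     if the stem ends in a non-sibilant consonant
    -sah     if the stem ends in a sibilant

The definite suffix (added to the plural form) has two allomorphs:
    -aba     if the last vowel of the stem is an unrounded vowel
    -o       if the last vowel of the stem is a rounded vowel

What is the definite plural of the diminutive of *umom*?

umomjimigiaba

Since the final sound of *umom* is /m/ (a consonant), it takes -jim, giving *umomjim*.
The diminutive form *umomjim* — final sound /m/ (a non-sibilant consonant) → -igi → *umomjimigi*.
The last vowel of the plural form *umomjimigi* is /i/, which is an unrounded vowel, so the definite suffix is -aba, giving *umomjimigiaba*.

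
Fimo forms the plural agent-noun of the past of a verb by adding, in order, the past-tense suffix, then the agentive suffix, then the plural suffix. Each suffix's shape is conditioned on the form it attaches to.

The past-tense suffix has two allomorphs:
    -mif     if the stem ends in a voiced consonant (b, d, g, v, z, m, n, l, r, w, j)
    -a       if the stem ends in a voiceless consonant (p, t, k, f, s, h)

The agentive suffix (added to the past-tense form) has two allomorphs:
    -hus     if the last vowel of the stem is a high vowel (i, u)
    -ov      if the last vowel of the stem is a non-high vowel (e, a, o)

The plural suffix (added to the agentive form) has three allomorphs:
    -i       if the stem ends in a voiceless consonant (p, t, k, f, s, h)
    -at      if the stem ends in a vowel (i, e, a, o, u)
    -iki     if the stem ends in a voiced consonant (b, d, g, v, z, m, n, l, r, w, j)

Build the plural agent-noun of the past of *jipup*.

Since the final consonant of *jipup* is /p/ (voiceless), it takes -a, giving *jipupa*.
The last vowel of the past-tense form *jipupa* is /a/, which is a non-high vowel, so the agentive suffix is -ov, giving *jipupaov*.
The agentive form *jipupaov*: final sound = /v/, a voiced consonant → -iki → *jipupaoviki*.

jipupaoviki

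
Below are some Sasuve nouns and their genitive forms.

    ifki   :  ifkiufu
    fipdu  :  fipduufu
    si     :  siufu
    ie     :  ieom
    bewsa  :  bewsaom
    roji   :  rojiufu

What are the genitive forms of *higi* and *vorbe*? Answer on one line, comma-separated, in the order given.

Looking at the last vowel of each stem: -ufu when the last vowel of the stem is a high vowel (*ifki*, *fipdu*, *si*, *roji*); -om when the last vowel of the stem is a non-high vowel (*ie*, *bewsa*).
Since the last vowel of *higi* is /i/ (a high vowel), it takes -ufu, giving *higiufu*.
The last vowel of *vorbe* is /e/, which is a non-high vowel, so the suffix is -om, giving *vorbeom*.

higiufu, vorbeom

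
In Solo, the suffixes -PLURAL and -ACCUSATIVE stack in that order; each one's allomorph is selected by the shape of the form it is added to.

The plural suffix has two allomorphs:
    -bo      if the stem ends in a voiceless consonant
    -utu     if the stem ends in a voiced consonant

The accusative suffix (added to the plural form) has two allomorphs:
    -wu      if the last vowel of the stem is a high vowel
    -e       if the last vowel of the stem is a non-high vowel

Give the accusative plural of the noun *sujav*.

*sujav*: final consonant = /v/, voiced → -utu → *sujavutu*.
Since the last vowel of the plural form *sujavutu* is /u/ (a high vowel), it takes -wu, giving *sujavutuwu*.

sujavutuwu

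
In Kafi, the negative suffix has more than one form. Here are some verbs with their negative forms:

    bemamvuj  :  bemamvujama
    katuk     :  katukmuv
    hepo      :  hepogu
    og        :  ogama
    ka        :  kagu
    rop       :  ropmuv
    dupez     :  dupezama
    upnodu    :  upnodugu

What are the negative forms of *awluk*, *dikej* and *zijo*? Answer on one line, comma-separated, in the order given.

awlukmuv, dikejama, zijogu

The alternation tracks the final sound of the stem — -muv when the stem ends in a voiceless consonant (*katuk*, *rop*); -ama when the stem ends in a voiced consonant (*bemamvuj*, *og*, *dupez*); -gu when the stem ends in a vowel (*hepo*, *ka*, *upnodu*).
Since the final sound of *awluk* is /k/ (a voiceless consonant), it takes -muv, giving *awlukmuv*.
*dikej* — final sound /j/ (a voiced consonant) → -ama → *dikejama*.
*zijo*: final sound = /o/, a vowel → -gu → *zijogu*.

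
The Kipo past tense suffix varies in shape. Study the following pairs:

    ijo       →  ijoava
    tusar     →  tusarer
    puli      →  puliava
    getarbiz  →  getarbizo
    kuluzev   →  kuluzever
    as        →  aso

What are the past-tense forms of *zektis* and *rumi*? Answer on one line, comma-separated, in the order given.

zektiso, rumiava

The pattern is sibilance of the final sound: -o when the stem ends in a sibilant (*getarbiz*, *as*); -er when the stem ends in a non-sibilant consonant (*tusar*, *kuluzev*); -ava when the stem ends in a vowel (*ijo*, *puli*).
*zektis*: final sound = /s/, a sibilant → -o → *zektiso*.
*rumi* — final sound /i/ (a vowel) → -ava → *rumiava*.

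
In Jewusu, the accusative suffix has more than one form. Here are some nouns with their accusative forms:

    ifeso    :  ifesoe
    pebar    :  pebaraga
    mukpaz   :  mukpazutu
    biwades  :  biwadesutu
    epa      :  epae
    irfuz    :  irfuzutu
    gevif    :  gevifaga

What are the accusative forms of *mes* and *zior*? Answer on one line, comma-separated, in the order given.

The pattern is sibilance of the final sound: -utu when the stem ends in a sibilant (*mukpaz*, *biwades*, *irfuz*); -aga when the stem ends in a non-sibilant consonant (*pebar*, *gevif*); -e when the stem ends in a vowel (*ifeso*, *epa*).
The final sound of *mes* is /s/, which is a sibilant, so the suffix is -utu, giving *mesutu*.
The final sound of *zior* is /r/, which is a non-sibilant consonant, so the suffix is -aga, giving *zioraga*.

mesutu, zioraga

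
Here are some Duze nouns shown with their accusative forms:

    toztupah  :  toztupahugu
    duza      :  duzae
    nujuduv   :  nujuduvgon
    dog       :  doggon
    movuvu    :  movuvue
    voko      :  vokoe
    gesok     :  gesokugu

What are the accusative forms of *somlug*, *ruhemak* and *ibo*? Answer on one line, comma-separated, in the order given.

The alternation tracks the final sound of the stem — -ugu when the stem ends in a voiceless consonant (*toztupah*, *gesok*); -gon when the stem ends in a voiced consonant (*nujuduv*, *dog*); -e when the stem ends in a vowel (*duza*, *movuvu*, *voko*).
The final sound of *somlug* is /g/, which is a voiced consonant, so the suffix is -gon, giving *somluggon*.
*ruhemak* — final sound /k/ (a voiceless consonant) → -ugu → *ruhemakugu*.
The final sound of *ibo* is /o/, which is a vowel, so the suffix is -e, giving *iboe*.

somluggon, ruhemakugu, iboe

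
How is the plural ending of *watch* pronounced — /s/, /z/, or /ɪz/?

/ɪz/

The stem *watch* ends in a sibilant (/s, z, ʃ, ʒ, tʃ, dʒ/).
The plural suffix surfaces as /ɪz/ after sibilants, /s/ after other voiceless consonants, and /z/ after other voiced sounds.
So the plural -s on *watch* is pronounced /ɪz/.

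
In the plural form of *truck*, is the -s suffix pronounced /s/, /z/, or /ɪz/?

/s/

The stem *truck* ends in a voiceless non-sibilant consonant.
The plural suffix surfaces as /ɪz/ after sibilants, /s/ after other voiceless consonants, and /z/ after other voiced sounds.
So the plural -s on *truck* is pronounced /s/.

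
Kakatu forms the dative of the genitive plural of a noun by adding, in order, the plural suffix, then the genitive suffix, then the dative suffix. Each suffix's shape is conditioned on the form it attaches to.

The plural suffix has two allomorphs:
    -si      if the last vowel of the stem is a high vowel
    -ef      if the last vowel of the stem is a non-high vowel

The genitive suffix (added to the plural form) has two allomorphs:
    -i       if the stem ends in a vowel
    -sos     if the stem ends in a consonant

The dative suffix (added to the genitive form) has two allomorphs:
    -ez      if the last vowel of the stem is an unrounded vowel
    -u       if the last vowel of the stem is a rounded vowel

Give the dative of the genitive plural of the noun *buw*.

buwsiiez

*buw*: last vowel = /u/, a high vowel → -si → *buwsi*.
The final sound of the plural form *buwsi* is /i/, which is a vowel, so the genitive suffix is -i, giving *buwsii*.
The last vowel of the genitive form *buwsii* is /i/, which is an unrounded vowel, so the dative suffix is -ez, giving *buwsiiez*.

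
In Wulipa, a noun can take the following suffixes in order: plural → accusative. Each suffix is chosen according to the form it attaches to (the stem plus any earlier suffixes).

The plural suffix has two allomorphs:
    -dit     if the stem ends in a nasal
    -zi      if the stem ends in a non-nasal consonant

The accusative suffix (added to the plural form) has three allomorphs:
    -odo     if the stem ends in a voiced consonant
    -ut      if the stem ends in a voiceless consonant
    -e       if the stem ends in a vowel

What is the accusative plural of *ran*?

randitut

The final consonant of *ran* is /n/, which is a nasal, so the plural suffix is -dit, giving *randit*.
The plural form *randit* — final sound /t/ (a voiceless consonant) → -ut → *randitut*.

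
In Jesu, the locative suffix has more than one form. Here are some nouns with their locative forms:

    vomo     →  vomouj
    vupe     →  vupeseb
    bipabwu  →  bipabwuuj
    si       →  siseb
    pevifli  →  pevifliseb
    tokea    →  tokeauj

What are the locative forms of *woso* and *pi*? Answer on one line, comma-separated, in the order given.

wosouj, piseb

Looking at the last vowel of each stem: -seb when the last vowel of the stem is a front vowel (*vupe*, *si*, *pevifli*); -uj when the last vowel of the stem is a back vowel (*vomo*, *bipabwu*, *tokea*).
Since the last vowel of *woso* is /o/ (a back vowel), it takes -uj, giving *wosouj*.
*pi*: last vowel = /i/, a front vowel → -seb → *piseb*.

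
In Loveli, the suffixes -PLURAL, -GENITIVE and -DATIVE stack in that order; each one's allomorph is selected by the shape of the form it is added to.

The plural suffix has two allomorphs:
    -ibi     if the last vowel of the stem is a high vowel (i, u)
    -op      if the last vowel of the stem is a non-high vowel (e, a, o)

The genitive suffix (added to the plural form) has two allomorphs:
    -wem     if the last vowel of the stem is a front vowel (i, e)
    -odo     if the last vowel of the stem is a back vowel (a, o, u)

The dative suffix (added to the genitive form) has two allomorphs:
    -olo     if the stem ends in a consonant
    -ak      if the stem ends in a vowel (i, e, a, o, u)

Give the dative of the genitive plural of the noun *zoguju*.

The last vowel of *zoguju* is /u/, which is a high vowel, so the plural suffix is -ibi, giving *zogujuibi*.
Since the last vowel of the plural form *zogujuibi* is /i/ (a front vowel), it takes -wem, giving *zogujuibiwem*.
The genitive form *zogujuibiwem*: final sound = /m/, a consonant → -olo → *zogujuibiwemolo*.

zogujuibiwemolo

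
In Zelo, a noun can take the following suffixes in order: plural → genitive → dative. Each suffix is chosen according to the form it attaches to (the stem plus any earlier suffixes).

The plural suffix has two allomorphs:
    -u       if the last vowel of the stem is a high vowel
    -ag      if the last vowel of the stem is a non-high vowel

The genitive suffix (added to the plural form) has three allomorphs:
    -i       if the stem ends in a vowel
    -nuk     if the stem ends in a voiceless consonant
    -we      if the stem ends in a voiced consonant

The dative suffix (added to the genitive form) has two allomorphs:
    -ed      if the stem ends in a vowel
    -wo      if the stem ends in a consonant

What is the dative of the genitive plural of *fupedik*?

*fupedik*: last vowel = /i/, a high vowel → -u → *fupediku*.
The plural form *fupediku*: final sound = /u/, a vowel → -i → *fupedikui*.
Since the final sound of the genitive form *fupedikui* is /i/ (a vowel), it takes -ed, giving *fupedikuied*.

fupedikuied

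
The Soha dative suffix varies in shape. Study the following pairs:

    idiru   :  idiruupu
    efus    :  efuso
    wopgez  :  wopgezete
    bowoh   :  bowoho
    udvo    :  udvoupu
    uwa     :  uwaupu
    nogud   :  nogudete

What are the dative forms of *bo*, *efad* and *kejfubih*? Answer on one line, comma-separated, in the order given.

boupu, efadete, kejfubiho

The pattern is voicing of the final sound: -o when the stem ends in a voiceless consonant (*efus*, *bowoh*); -ete when the stem ends in a voiced consonant (*wopgez*, *nogud*); -upu when the stem ends in a vowel (*idiru*, *udvo*, *uwa*).
The final sound of *bo* is /o/, which is a vowel, so the suffix is -upu, giving *boupu*.
Since the final sound of *efad* is /d/ (a voiced consonant), it takes -ete, giving *efadete*.
*kejfubih*: final sound = /h/, a voiceless consonant → -o → *kejfubiho*.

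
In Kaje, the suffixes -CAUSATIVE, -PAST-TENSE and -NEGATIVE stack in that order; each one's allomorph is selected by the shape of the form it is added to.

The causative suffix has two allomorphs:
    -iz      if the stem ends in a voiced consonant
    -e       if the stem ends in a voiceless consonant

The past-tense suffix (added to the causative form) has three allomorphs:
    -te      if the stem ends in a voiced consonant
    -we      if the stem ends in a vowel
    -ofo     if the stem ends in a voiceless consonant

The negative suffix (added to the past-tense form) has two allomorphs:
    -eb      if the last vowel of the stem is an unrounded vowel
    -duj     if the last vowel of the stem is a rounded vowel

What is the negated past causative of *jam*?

*jam*: final consonant = /m/, voiced → -iz → *jamiz*.
The causative form *jamiz* — final sound /z/ (a voiced consonant) → -te → *jamizte*.
The past-tense form *jamizte* — last vowel /e/ (an unrounded vowel) → -eb → *jamizteeb*.

jamizteeb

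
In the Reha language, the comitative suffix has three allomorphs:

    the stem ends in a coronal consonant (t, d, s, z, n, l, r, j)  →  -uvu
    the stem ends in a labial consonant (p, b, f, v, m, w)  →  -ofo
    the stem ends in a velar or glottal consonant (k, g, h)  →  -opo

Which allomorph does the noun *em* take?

-ofo

Since the final consonant of *em* is /m/ (labial), it takes -ofo.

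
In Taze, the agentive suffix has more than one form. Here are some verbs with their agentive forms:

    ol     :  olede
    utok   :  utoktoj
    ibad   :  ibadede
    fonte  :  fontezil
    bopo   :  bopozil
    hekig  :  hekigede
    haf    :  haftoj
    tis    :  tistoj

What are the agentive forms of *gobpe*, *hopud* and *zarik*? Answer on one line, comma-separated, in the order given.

The pattern is voicing of the final sound: -toj when the stem ends in a voiceless consonant (*utok*, *haf*, *tis*); -ede when the stem ends in a voiced consonant (*ol*, *ibad*, *hekig*); -zil when the stem ends in a vowel (*fonte*, *bopo*).
*gobpe* — final sound /e/ (a vowel) → -zil → *gobpezil*.
*hopud*: final sound = /d/, a voiced consonant → -ede → *hopudede*.
*zarik*: final sound = /k/, a voiceless consonant → -toj → *zariktoj*.

gobpezil, hopudede, zariktoj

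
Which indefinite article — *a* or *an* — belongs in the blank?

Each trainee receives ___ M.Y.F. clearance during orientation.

The indefinite article is chosen by the initial *sound* of the following word, not its spelling.
The initialism *M.Y.F.* is read letter by letter; the first letter, M, is pronounced /ɛm/, which begins with a vowel sound.
So the article is *an*: Each trainee receives an M.Y.F. clearance during orientation.

an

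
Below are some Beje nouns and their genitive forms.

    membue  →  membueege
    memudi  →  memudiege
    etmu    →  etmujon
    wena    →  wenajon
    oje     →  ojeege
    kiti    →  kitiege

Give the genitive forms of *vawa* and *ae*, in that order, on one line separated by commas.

vawajon, aeege

Looking at the last vowel of each stem: -ege when the last vowel of the stem is a front vowel (*membue*, *memudi*, *oje*, *kiti*); -jon when the last vowel of the stem is a back vowel (*etmu*, *wena*).
Since the last vowel of *vawa* is /a/ (a back vowel), it takes -jon, giving *vawajon*.
Since the last vowel of *ae* is /e/ (a front vowel), it takes -ege, giving *aeege*.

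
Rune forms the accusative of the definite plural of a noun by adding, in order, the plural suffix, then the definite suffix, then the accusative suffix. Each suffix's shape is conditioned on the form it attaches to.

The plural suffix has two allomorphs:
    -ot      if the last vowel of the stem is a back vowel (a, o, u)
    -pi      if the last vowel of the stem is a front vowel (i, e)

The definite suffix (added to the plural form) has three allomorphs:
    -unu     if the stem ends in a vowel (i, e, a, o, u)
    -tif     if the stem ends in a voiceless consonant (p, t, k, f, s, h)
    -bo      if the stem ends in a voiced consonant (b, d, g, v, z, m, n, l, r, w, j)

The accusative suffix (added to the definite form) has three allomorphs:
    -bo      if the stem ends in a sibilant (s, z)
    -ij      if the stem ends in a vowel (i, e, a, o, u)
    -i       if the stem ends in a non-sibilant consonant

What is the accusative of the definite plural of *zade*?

zadepiunuij

Since the last vowel of *zade* is /e/ (a front vowel), it takes -pi, giving *zadepi*.
The final sound of the plural form *zadepi* is /i/, which is a vowel, so the definite suffix is -unu, giving *zadepiunu*.
The definite form *zadepiunu*: final sound = /u/, a vowel → -ij → *zadepiunuij*.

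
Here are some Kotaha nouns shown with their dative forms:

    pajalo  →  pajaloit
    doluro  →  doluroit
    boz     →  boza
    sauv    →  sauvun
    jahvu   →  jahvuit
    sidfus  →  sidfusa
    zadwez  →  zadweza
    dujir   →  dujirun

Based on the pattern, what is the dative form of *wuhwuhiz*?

The suffix is conditioned by the final sound: -a when the stem ends in a sibilant (*boz*, *sidfus*, *zadwez*); -un when the stem ends in a non-sibilant consonant (*sauv*, *dujir*); -it when the stem ends in a vowel (*pajalo*, *doluro*, *jahvu*).
*wuhwuhiz*: final sound = /z/, a sibilant → -a → *wuhwuhiza*.

wuhwuhiza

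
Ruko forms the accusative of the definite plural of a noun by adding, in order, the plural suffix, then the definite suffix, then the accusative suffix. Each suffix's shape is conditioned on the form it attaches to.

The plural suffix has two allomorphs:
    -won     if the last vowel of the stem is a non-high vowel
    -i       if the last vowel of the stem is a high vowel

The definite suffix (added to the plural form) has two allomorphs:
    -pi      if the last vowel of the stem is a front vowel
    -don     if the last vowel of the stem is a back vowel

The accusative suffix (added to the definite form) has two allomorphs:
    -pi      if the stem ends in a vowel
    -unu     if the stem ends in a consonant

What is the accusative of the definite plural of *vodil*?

The last vowel of *vodil* is /i/, which is a high vowel, so the plural suffix is -i, giving *vodili*.
Since the last vowel of the plural form *vodili* is /i/ (a front vowel), it takes -pi, giving *vodilipi*.
The definite form *vodilipi*: final sound = /i/, a vowel → -pi → *vodilipipi*.

vodilipipi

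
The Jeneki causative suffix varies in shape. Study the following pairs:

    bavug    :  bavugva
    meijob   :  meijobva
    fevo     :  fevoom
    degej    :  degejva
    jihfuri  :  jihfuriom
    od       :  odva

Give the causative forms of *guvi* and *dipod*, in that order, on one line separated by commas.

guviom, dipodva

The suffix is conditioned by the final sound: -va when the stem ends in a consonant (*bavug*, *meijob*, *degej*, *od*); -om when the stem ends in a vowel (*fevo*, *jihfuri*).
*guvi* — final sound /i/ (a vowel) → -om → *guviom*.
The final sound of *dipod* is /d/, which is a consonant, so the suffix is -va, giving *dipodva*.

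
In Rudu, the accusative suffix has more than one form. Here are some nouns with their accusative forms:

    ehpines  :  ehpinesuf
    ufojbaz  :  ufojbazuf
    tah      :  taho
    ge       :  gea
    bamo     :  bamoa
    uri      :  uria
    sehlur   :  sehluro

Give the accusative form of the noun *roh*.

The suffix is conditioned by the final sound: -uf when the stem ends in a sibilant (*ehpines*, *ufojbaz*); -o when the stem ends in a non-sibilant consonant (*tah*, *sehlur*); -a when the stem ends in a vowel (*ge*, *bamo*, *uri*).
The final sound of *roh* is /h/, which is a non-sibilant consonant, so the suffix is -o, giving *roho*.

roho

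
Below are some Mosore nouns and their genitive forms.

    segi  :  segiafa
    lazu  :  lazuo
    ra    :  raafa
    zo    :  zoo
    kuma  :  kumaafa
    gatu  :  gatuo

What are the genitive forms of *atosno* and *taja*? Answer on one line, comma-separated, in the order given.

The alternation tracks the last vowel of the stem — -o when the last vowel of the stem is a rounded vowel (*lazu*, *zo*, *gatu*); -afa when the last vowel of the stem is an unrounded vowel (*segi*, *ra*, *kuma*).
Since the last vowel of *atosno* is /o/ (a rounded vowel), it takes -o, giving *atosnoo*.
The last vowel of *taja* is /a/, which is an unrounded vowel, so the suffix is -afa, giving *tajaafa*.

atosnoo, tajaafa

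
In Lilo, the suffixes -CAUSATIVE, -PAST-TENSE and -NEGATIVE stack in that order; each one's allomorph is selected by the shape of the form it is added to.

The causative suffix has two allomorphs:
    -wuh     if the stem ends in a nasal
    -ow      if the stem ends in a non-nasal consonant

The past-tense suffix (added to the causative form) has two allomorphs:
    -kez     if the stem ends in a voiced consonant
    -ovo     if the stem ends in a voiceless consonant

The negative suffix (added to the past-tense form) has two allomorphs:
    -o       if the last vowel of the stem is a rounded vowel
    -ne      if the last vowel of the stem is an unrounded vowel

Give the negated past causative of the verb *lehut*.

*lehut* — final consonant /t/ (non-nasal) → -ow → *lehutow*.
The causative form *lehutow*: final consonant = /w/, voiced → -kez → *lehutowkez*.
The last vowel of the past-tense form *lehutowkez* is /e/, which is an unrounded vowel, so the negative suffix is -ne, giving *lehutowkezne*.

lehutowkezne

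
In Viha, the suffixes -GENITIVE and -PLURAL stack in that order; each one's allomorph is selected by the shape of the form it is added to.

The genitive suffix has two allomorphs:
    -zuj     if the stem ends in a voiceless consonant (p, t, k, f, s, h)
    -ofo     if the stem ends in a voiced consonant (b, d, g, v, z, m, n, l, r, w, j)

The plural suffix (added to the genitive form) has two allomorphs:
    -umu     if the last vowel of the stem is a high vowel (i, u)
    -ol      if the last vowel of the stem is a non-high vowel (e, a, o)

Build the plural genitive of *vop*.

vopzujumu

Since the final consonant of *vop* is /p/ (voiceless), it takes -zuj, giving *vopzuj*.
The genitive form *vopzuj*: last vowel = /u/, a high vowel → -umu → *vopzujumu*.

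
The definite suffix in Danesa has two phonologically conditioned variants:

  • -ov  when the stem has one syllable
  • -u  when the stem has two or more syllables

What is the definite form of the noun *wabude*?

wabudeu

With 3 syllables, *wabude* takes -u → *wabudeu*.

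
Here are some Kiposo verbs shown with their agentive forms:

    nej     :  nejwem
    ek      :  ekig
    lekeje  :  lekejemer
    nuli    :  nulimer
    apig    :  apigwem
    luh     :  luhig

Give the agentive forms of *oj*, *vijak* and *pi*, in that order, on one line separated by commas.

The pattern is voicing of the final sound: -ig when the stem ends in a voiceless consonant (*ek*, *luh*); -wem when the stem ends in a voiced consonant (*nej*, *apig*); -mer when the stem ends in a vowel (*lekeje*, *nuli*).
*oj* — final sound /j/ (a voiced consonant) → -wem → *ojwem*.
Since the final sound of *vijak* is /k/ (a voiceless consonant), it takes -ig, giving *vijakig*.
Since the final sound of *pi* is /i/ (a vowel), it takes -mer, giving *pimer*.

ojwem, vijakig, pimer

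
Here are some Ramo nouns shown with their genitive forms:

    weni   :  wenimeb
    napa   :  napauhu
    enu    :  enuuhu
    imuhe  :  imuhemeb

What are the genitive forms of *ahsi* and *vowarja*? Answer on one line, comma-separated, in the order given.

Looking at the last vowel of each stem: -meb when the last vowel of the stem is a front vowel (*weni*, *imuhe*); -uhu when the last vowel of the stem is a back vowel (*napa*, *enu*).
Since the last vowel of *ahsi* is /i/ (a front vowel), it takes -meb, giving *ahsimeb*.
*vowarja* — last vowel /a/ (a back vowel) → -uhu → *vowarjauhu*.

ahsimeb, vowarjauhu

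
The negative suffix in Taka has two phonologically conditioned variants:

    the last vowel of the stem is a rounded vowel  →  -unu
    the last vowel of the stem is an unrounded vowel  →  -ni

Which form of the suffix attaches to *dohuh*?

The last vowel of *dohuh* is /u/, which is a rounded vowel, so the suffix is -unu.

-unu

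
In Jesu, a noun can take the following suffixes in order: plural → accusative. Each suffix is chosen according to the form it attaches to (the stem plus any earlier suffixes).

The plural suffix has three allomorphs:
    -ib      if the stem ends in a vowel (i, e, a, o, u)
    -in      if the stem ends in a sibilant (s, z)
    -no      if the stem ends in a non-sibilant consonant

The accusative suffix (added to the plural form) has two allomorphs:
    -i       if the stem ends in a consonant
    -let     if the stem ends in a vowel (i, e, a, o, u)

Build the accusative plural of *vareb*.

The final sound of *vareb* is /b/, which is a non-sibilant consonant, so the plural suffix is -no, giving *varebno*.
The plural form *varebno* — final sound /o/ (a vowel) → -let → *varebnolet*.

varebnolet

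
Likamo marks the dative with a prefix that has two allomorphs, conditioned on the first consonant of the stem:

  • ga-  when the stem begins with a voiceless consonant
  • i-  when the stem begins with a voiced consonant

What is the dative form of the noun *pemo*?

Since the first consonant of *pemo* is /p/ (voiceless), it takes ga-, giving *gapemo*.

gapemo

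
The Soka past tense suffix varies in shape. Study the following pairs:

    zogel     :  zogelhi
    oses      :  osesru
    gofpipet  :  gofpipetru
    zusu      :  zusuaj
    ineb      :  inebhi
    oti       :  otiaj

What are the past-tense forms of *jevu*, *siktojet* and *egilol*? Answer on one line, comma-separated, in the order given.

jevuaj, siktojetru, egilolhi

The alternation tracks the final sound of the stem — -ru when the stem ends in a voiceless consonant (*oses*, *gofpipet*); -hi when the stem ends in a voiced consonant (*zogel*, *ineb*); -aj when the stem ends in a vowel (*zusu*, *oti*).
*jevu*: final sound = /u/, a vowel → -aj → *jevuaj*.
Since the final sound of *siktojet* is /t/ (a voiceless consonant), it takes -ru, giving *siktojetru*.
Since the final sound of *egilol* is /l/ (a voiced consonant), it takes -hi, giving *egilolhi*.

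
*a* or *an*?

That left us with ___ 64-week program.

The indefinite article is chosen by the initial *sound* of the following word, not its spelling.
The number *64* is spoken "sixty-…", beginning with /ˈsɪksti/ — a consonant sound.
So the article is *a*: That left us with a 64-week program.

a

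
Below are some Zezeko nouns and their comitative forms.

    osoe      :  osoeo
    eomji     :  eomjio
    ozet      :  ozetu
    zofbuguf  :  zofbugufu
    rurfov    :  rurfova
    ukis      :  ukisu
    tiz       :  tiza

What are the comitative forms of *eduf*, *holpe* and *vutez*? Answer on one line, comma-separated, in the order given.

edufu, holpeo, vuteza

Looking at the final sound of each stem: -u when the stem ends in a voiceless consonant (*ozet*, *zofbuguf*, *ukis*); -a when the stem ends in a voiced consonant (*rurfov*, *tiz*); -o when the stem ends in a vowel (*osoe*, *eomji*).
The final sound of *eduf* is /f/, which is a voiceless consonant, so the suffix is -u, giving *edufu*.
*holpe*: final sound = /e/, a vowel → -o → *holpeo*.
*vutez*: final sound = /z/, a voiced consonant → -a → *vuteza*.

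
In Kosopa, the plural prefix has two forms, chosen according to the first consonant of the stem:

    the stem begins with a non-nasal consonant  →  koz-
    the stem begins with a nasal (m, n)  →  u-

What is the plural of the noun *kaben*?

kozkaben

*kaben* — first consonant /k/ (non-nasal) → koz- → *kozkaben*.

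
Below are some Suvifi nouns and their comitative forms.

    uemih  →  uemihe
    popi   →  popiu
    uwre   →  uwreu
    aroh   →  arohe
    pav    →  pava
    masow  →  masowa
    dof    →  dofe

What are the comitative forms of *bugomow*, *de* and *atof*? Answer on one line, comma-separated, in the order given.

The alternation tracks the final sound of the stem — -e when the stem ends in a voiceless consonant (*uemih*, *aroh*, *dof*); -a when the stem ends in a voiced consonant (*pav*, *masow*); -u when the stem ends in a vowel (*popi*, *uwre*).
The final sound of *bugomow* is /w/, which is a voiced consonant, so the suffix is -a, giving *bugomowa*.
Since the final sound of *de* is /e/ (a vowel), it takes -u, giving *deu*.
*atof* — final sound /f/ (a voiceless consonant) → -e → *atofe*.

bugomowa, deu, atofe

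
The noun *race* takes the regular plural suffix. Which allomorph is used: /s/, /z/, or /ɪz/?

The stem *race* ends in a sibilant (/s, z, ʃ, ʒ, tʃ, dʒ/).
The plural suffix surfaces as /ɪz/ after sibilants, /s/ after other voiceless consonants, and /z/ after other voiced sounds.
So the plural -s on *race* is pronounced /ɪz/.

/ɪz/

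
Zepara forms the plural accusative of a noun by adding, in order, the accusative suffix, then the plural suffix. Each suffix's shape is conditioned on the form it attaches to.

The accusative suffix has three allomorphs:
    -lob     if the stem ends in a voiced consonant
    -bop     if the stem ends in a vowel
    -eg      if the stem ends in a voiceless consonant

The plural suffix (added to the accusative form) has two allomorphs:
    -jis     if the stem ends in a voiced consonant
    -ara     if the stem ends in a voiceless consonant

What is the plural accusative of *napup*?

napupegjis

Since the final sound of *napup* is /p/ (a voiceless consonant), it takes -eg, giving *napupeg*.
Since the final consonant of the accusative form *napupeg* is /g/ (voiced), it takes -jis, giving *napupegjis*.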